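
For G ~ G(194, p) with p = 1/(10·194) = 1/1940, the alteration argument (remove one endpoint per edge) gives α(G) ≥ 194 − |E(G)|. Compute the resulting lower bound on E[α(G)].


E[|E(G)|] = C(194, 2)·p = 18721 · (1/1940) = 193/20.
E[α(G)] ≥ n − E[|E(G)|] = 194 − 193/20 = 3687/20.
Numerically: ≈ 184.350000.
(This is only a lower bound; the true E[α(G)] may be larger.)

E[α(G)] ≥ 3687/20 ≈ 184.350000.


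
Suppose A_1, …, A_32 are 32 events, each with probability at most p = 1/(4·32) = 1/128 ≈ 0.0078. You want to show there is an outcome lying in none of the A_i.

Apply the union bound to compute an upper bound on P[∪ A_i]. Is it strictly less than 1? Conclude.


Union bound: P[∪_{i=1}^{32} A_i] ≤ Σ_i P[A_i] ≤ 32·p = 32·(1/128) = 1/4.
Numerically: 1/4 ≈ 0.2500.
Is 1/4 < 1? YES.
Since P[∪ A_i] ≤ 1/4 < 1, the complement has P[∩ A_i^c] ≥ 1 − 1/4 = 3/4 > 0, so some outcome avoids every A_i.

32·p = 1/4 ≈ 0.2500; existence CERTIFIED by the union bound.


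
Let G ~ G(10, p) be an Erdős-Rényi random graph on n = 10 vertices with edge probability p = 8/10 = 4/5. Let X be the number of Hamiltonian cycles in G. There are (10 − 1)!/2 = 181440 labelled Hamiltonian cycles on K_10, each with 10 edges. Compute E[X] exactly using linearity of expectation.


K_10 has (10 − 1)!/2 = 181440 labelled Hamiltonian cycles.
For each such Hamiltonian cycle H, let X_H = 1 if all 10 edges of H are present in G. Then P[X_H = 1] = p^{10} = (4/5)^{10} = 1048576/9765625.
Summing the indicators: E[X] = Σ_H E[X_H] = 181440 · p^{10} = 181440 · 1048576/9765625 = 38050725888/1953125.
Numerically: E[X] ≈ 19482.

E[X] = 181440 · (4/5)^{10} = 38050725888/1953125 ≈ 19482.


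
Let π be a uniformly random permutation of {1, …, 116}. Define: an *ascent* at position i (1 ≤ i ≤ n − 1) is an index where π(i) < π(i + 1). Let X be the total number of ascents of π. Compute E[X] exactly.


Write X = Σ X_I over i = 1, …, 115, with X_I the indicator of one ascent.
There are 115 indicators.
For each fixed i, the pair (π(i), π(i+1)) is a uniformly random ordered pair of distinct values from {1, …, 116}; by symmetry P[π(i) < π(i+1)] = 1/2.
By linearity: E[X] = 115 · (1/2) = (116 − 1) · (1/2) = 115/2 ≈ 57.5000.

E[X] = 115/2 = 57.5000.


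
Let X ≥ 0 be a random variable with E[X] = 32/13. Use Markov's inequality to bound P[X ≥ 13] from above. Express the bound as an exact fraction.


μ = E[X] = 32/13, a = 13.
Markov: P[X ≥ 13] ≤ μ/a = (32/13)/13 = 32/169.
Numerically: ≈ 0.189349.
(Since a = 13 > μ = 2.461538, the bound 32/169 is < 1 and informative.)

P[X ≥ 13] ≤ 32/169 ≈ 0.189349.


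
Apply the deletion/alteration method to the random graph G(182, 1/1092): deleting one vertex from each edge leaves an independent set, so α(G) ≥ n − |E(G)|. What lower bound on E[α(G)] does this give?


E[|E(G)|] = C(182, 2)·p = 16471 · (1/1092) = 181/12.
E[α(G)] ≥ n − E[|E(G)|] = 182 − 181/12 = 2003/12.
Numerically: ≈ 166.9167.
(This is only a lower bound; the true E[α(G)] may be larger.)

E[α(G)] ≥ 2003/12 ≈ 166.9167.


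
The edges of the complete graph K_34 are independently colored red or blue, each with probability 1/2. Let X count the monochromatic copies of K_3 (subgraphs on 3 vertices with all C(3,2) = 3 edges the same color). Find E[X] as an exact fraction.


Let X = Σ_S X_S over the C(34, 3) = 5984 subsets S of size 3, where X_S = 1 if the K_3 on S is monochromatic.
For a fixed S, the K_3 on S has C(3, 2) = 3 edges. P[all 3 edges red] = (1/2)^3, and likewise for blue, so P[monochromatic] = 2·(1/2)^3 = 2^{1 − 3} = 1/4.
By linearity of expectation: E[X] = C(34, 3) · 2^{1 − 3} = 5984 · 1/4 = 1496.
Numerically: E[X] ≈ 1496.0000.

E[X] = C(34,3)·2^(1−C(3,2)) = 1496 ≈ 1496.0000.


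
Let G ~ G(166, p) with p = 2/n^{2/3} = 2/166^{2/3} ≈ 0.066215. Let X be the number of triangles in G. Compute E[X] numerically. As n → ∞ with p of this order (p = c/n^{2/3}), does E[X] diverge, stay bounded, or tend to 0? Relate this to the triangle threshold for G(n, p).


Number of potential triangles: C(166, 3) = 748660.
Each occurs with probability p³ ≈ (0.066215)³ ≈ 2.9031790e-04.
By linearity: E[X] = C(166, 3)·p³ ≈ 748660 · 2.9031790e-04 ≈ 217.34940.
Since α = 2/3 < 1, p = c/n^{2/3} ≫ 1/n is above the triangle threshold p ~ 1/n. Asymptotically E[X] ~ (c³/6)·n^{3(1−α)} = (2³/6)·n^{1} → ∞; triangles are abundant w.h.p.

E[X] ≈ 217.34940; in regime p = Θ(1/n^{2/3}) E[X] diverges (above the triangle threshold p ~ 1/n).


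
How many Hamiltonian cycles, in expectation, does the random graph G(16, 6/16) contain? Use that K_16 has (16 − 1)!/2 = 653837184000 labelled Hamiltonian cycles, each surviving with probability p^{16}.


K_16 has (16 − 1)!/2 = 653837184000 labelled Hamiltonian cycles.
For each such Hamiltonian cycle H, let X_H = 1 if all 16 edges of H are present in G. Then P[X_H = 1] = p^{16} = (3/8)^{16} = 43046721/281474976710656.
By linearity: E[X] = Σ_H E[X_H] = 653837184000 · p^{16} = 653837184000 · 43046721/281474976710656 = 27485885585032875/274877906944.
Numerically: E[X] ≈ 99993.1.

E[X] = 653837184000 · (3/8)^{16} = 27485885585032875/274877906944 ≈ 99993.1.


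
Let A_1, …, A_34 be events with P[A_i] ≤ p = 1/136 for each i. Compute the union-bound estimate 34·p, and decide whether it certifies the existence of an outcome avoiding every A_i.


Union bound: P[∪_{i=1}^{34} A_i] ≤ Σ_i P[A_i] ≤ 34·p = 34·(1/136) = 1/4.
Numerically: 1/4 ≈ 0.2500000.
Is 1/4 < 1? YES.
Since P[∪ A_i] ≤ 1/4 < 1, the complement has P[∩ A_i^c] ≥ 1 − 1/4 = 3/4 > 0, so some outcome avoids every A_i.

34·p = 1/4 ≈ 0.2500000; existence CERTIFIED by the union bound.


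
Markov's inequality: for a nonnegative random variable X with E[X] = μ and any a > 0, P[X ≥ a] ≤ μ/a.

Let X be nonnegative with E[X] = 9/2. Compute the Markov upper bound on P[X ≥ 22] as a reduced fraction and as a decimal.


μ = E[X] = 9/2, a = 22.
Markov: P[X ≥ 22] ≤ μ/a = (9/2)/22 = 9/44.
Numerically: ≈ 0.20455.
(Since a = 22 > μ = 4.50000, the bound 9/44 is < 1 and informative.)

P[X ≥ 22] ≤ 9/44 ≈ 0.20455.


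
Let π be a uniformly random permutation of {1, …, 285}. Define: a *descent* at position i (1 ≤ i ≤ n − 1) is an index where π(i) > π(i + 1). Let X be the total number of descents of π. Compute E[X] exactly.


Write X = Σ X_I over i = 1, …, 284, with X_I the indicator of one descent.
There are 284 indicators.
For each fixed i, the pair (π(i), π(i+1)) is a uniformly random ordered pair of distinct values from {1, …, 285}; by symmetry P[π(i) > π(i+1)] = 1/2.
By linearity: E[X] = 284 · (1/2) = (285 − 1) · (1/2) = 142 ≈ 142.000000.

E[X] = 142 = 142.000000.


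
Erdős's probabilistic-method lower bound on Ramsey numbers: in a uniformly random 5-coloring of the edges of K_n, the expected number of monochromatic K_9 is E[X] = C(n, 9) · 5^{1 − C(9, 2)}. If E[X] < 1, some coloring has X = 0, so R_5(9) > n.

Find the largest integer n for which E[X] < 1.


We need C(n, 9) · 5^{1 − 36} < 1, i.e. C(n, 9) < 5^{36 − 1} = 2910383045673370361328125.
Check values of n near the boundary:
  n = 2167: C(2167, 9) = 2855899084841489792706810; 2855899084841489792706810 < 2910383045673370361328125? YES
  n = 2168: C(2168, 9) = 2867804175977929537095120; 2867804175977929537095120 < 2910383045673370361328125? YES
  n = 2169: C(2169, 9) = 2879753360044504243499683; 2879753360044504243499683 < 2910383045673370361328125? YES
  n = 2170: C(2170, 9) = 2891746779868845075610510; 2891746779868845075610510 < 2910383045673370361328125? YES
  n = 2171: C(2171, 9) = 2903784578674959601827205; 2903784578674959601827205 < 2910383045673370361328125? YES
  n = 2172: C(2172, 9) = 2915866900084148060642020; 2915866900084148060642020 < 2910383045673370361328125? NO
  n = 2173: C(2173, 9) = 2927993888115921319674265; 2927993888115921319674265 < 2910383045673370361328125? NO
The largest n with C(n, 9) < 2910383045673370361328125 is n = 2171 (where E[X] = 580756915734991920365441/582076609134674072265625 ≈ 0.99773). Hence R_5(9) > 2171, i.e. R_5(9) ≥ 2172.

Largest n = 2171; hence R_5(9) > 2171.


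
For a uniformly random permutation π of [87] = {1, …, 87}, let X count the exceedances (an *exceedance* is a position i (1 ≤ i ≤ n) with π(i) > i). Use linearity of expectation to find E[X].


Write X = Σ_{i=1}^{87} X_i, where X_i = 1_{π(i) > i}.
For each fixed i, π(i) is uniform over {1, …, 87} (marginal of a uniform permutation), so P[π(i) > i] = (n − i)/n. Summing: Σ_{i=1}^{87} (n − i)/n = (0 + 1 + … + 86)/87 = 87(87 − 1)/(2·87) = (87 − 1)/2.
Hence E[X] = Σ_{i=1}^{87} (87 − i)/87 = 43 ≈ 43.0000.

E[X] = 43 = 43.0000.


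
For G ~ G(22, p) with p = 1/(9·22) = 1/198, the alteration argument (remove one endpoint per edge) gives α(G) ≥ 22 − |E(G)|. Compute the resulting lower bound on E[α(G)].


E[|E(G)|] = C(22, 2)·p = 231 · (1/198) = 7/6.
E[α(G)] ≥ n − E[|E(G)|] = 22 − 7/6 = 125/6.
Numerically: ≈ 20.8333.
(This is only a lower bound; the true E[α(G)] may be larger.)

E[α(G)] ≥ 125/6 ≈ 20.8333.


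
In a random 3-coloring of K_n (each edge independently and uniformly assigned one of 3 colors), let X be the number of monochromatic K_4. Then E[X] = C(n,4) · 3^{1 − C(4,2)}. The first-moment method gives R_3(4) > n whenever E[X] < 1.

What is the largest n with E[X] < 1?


We need C(n, 4) · 3^{1 − 6} < 1, i.e. C(n, 4) < 3^{6 − 1} = 243.
Check values of n near the boundary:
  n = 4: C(4, 4) = 1; 1 < 243? YES
  n = 5: C(5, 4) = 5; 5 < 243? YES
  n = 6: C(6, 4) = 15; 15 < 243? YES
  n = 7: C(7, 4) = 35; 35 < 243? YES
  n = 8: C(8, 4) = 70; 70 < 243? YES
  n = 9: C(9, 4) = 126; 126 < 243? YES
  n = 10: C(10, 4) = 210; 210 < 243? YES
  n = 11: C(11, 4) = 330; 330 < 243? NO
  n = 12: C(12, 4) = 495; 495 < 243? NO
The largest n with C(n, 4) < 243 is n = 10 (where E[X] = 70/81 ≈ 0.8642). Hence R_3(4) > 10, i.e. R_3(4) ≥ 11.

Largest n = 10; hence R_3(4) > 10.


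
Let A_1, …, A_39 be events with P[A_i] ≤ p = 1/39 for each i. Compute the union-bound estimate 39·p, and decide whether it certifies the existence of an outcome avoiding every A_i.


Union bound: P[∪_{i=1}^{39} A_i] ≤ Σ_i P[A_i] ≤ 39·p = 39·(1/39) = 1.
Numerically: 1 ≈ 1.000.
Is 1 < 1? NO.
Since the bound 1 is ≥ 1, the union bound is uninformative here; it does NOT by itself certify existence.

39·p = 1 ≈ 1.000; existence NOT certified by the union bound.


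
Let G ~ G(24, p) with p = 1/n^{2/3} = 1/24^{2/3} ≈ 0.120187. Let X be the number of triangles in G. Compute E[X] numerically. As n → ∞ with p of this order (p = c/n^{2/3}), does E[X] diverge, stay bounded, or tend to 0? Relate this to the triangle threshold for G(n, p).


Number of potential triangles: C(24, 3) = 2024.
Each occurs with probability p³ ≈ (0.120187)³ ≈ 1.73611111e-03.
By linearity: E[X] = C(24, 3)·p³ ≈ 2024 · 1.73611111e-03 ≈ 3.513889.
Since α = 2/3 < 1, p = c/n^{2/3} ≫ 1/n is above the triangle threshold p ~ 1/n. Asymptotically E[X] ~ (c³/6)·n^{3(1−α)} = (1³/6)·n^{1} → ∞; triangles are abundant w.h.p.

E[X] ≈ 3.513889; in regime p = Θ(1/n^{2/3}) E[X] diverges (above the triangle threshold p ~ 1/n).


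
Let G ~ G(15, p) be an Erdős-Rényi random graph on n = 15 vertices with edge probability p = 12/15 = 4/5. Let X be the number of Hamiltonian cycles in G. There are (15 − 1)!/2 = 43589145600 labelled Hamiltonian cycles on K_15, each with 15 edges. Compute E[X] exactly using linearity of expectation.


K_15 has (15 − 1)!/2 = 43589145600 labelled Hamiltonian cycles.
For each such Hamiltonian cycle H, let X_H = 1 if all 15 edges of H are present in G. Then P[X_H = 1] = p^{15} = (4/5)^{15} = 1073741824/30517578125.
By linearity: E[X] = Σ_H E[X_H] = 43589145600 · p^{15} = 43589145600 · 1073741824/30517578125 = 1872139548125822976/1220703125.
Numerically: E[X] ≈ 1.53366e+09.

E[X] = 43589145600 · (4/5)^{15} = 1872139548125822976/1220703125 ≈ 1.53366e+09.


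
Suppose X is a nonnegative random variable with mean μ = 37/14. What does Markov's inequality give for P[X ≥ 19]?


μ = E[X] = 37/14, a = 19.
Markov: P[X ≥ 19] ≤ μ/a = (37/14)/19 = 37/266.
Numerically: ≈ 0.13910.
(Since a = 19 > μ = 2.64286, the bound 37/266 is < 1 and informative.)

P[X ≥ 19] ≤ 37/266 ≈ 0.13910.


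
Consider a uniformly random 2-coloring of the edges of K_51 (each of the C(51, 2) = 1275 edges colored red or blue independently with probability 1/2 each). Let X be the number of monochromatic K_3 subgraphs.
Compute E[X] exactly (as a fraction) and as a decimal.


Let X = Σ_S X_S over the C(51, 3) = 20825 subsets S of size 3, where X_S = 1 if the K_3 on S is monochromatic.
For a fixed S, the K_3 on S has C(3, 2) = 3 edges. P[all 3 edges red] = (1/2)^3, and likewise for blue, so P[monochromatic] = 2·(1/2)^3 = 2^{1 − 3} = 1/4.
By linearity: E[X] = C(51, 3) · 2^{1 − 3} = 20825 · 1/4 = 20825/4.
Numerically: E[X] ≈ 5206.2500.

E[X] = C(51,3)·2^(1−C(3,2)) = 20825/4 ≈ 5206.2500.


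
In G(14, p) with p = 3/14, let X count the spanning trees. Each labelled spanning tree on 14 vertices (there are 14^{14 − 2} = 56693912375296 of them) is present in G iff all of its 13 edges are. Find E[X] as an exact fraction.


K_14 has 14^{14 − 2} = 56693912375296 labelled spanning trees.
For each such spanning tree H, let X_H = 1 if all 13 edges of H are present in G. Then P[X_H = 1] = p^{13} = (3/14)^{13} = 1594323/793714773254144.
Summing the indicators: E[X] = Σ_H E[X_H] = 56693912375296 · p^{13} = 56693912375296 · 1594323/793714773254144 = 1594323/14.
Numerically: E[X] ≈ 1.1388e+05.

E[X] = 56693912375296 · (3/14)^{13} = 1594323/14 ≈ 1.1388e+05.


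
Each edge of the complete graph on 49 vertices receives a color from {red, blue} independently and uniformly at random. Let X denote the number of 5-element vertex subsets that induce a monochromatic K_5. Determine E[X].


Let X = Σ_S X_S over the C(49, 5) = 1906884 subsets S of size 5, where X_S = 1 if the K_5 on S is monochromatic.
For a fixed S, the K_5 on S has C(5, 2) = 10 edges. P[all 10 edges red] = (1/2)^10, and likewise for blue, so P[monochromatic] = 2·(1/2)^10 = 2^{1 − 10} = 1/512.
By linearity: E[X] = C(49, 5) · 2^{1 − 10} = 1906884 · 1/512 = 476721/128.
Numerically: E[X] ≈ 3724.382812.

E[X] = C(49,5)·2^(1−C(5,2)) = 476721/128 ≈ 3724.382812.


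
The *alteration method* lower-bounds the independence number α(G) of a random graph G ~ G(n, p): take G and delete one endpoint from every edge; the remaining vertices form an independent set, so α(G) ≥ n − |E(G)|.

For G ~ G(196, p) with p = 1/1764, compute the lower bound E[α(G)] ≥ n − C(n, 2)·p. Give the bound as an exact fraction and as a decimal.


E[|E(G)|] = C(196, 2)·p = 19110 · (1/1764) = 65/6.
E[α(G)] ≥ n − E[|E(G)|] = 196 − 65/6 = 1111/6.
Numerically: ≈ 185.166667.
(This is only a lower bound; the true E[α(G)] may be larger.)

E[α(G)] ≥ 1111/6 ≈ 185.166667.


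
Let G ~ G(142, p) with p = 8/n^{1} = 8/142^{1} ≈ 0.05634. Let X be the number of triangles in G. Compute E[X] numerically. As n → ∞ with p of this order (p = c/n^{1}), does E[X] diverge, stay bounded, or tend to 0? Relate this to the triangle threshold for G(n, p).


Number of potential triangles: C(142, 3) = 467180.
Each occurs with probability p³ ≈ (0.05634)³ ≈ 1.788154e-04.
By linearity: E[X] = C(142, 3)·p³ ≈ 467180 · 1.788154e-04 ≈ 83.5390.
Here α = 1, so p = 8/n is exactly at the triangle threshold p ~ 1/n. Asymptotically E[X] → c³/6 = 8³/6 = 256/3 ≈ 85.3333, a bounded constant. In this regime the triangle count is asymptotically Poisson(c³/6).

E[X] ≈ 83.5390; in regime p = Θ(1/n^{1}) E[X] stays bounded (at the triangle threshold p ~ 1/n).


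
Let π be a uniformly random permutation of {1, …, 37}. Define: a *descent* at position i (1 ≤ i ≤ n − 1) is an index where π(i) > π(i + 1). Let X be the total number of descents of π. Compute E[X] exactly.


Write X = Σ X_I over i = 1, …, 36, with X_I the indicator of one descent.
There are 36 indicators.
For each fixed i, the pair (π(i), π(i+1)) is a uniformly random ordered pair of distinct values from {1, …, 37}; by symmetry P[π(i) > π(i+1)] = 1/2.
By linearity: E[X] = 36 · (1/2) = (37 − 1) · (1/2) = 18 ≈ 18.000000.

E[X] = 18 = 18.000000.


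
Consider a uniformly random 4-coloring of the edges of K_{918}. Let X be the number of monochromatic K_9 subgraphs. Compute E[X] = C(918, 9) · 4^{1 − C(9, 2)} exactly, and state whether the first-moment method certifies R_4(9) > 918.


E[X] = C(918, 9) · 4^{1 − 36} = 1226696518272037432620 · 4^{−35} = 1226696518272037432620/1180591620717411303424.
As a reduced fraction: E[X] = 306674129568009358155/295147905179352825856 ≈ 1.0391.
Is E[X] < 1? NO.
Since E[X] ≥ 1, the first-moment bound is inconclusive at n = 918; it does NOT by itself certify R_4(9) > 918.

E[X] = 306674129568009358155/295147905179352825856 ≈ 1.0391; E[X] ≥ 1; first-moment method inconclusive here.


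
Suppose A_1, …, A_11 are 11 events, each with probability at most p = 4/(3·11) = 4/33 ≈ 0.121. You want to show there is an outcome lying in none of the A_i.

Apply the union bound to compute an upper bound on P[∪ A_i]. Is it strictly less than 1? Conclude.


Union bound: P[∪_{i=1}^{11} A_i] ≤ Σ_i P[A_i] ≤ 11·p = 11·(4/33) = 4/3.
Numerically: 4/3 ≈ 1.333.
Is 4/3 < 1? NO.
Since the bound 4/3 is ≥ 1, the union bound is uninformative here; it does NOT by itself certify existence.

11·p = 4/3 ≈ 1.333; existence NOT certified by the union bound.


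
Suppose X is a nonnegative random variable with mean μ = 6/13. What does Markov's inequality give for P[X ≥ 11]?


μ = E[X] = 6/13, a = 11.
Markov: P[X ≥ 11] ≤ μ/a = (6/13)/11 = 6/143.
Numerically: ≈ 0.042.
(Since a = 11 > μ = 0.462, the bound 6/143 is < 1 and informative.)

P[X ≥ 11] ≤ 6/143 ≈ 0.042.


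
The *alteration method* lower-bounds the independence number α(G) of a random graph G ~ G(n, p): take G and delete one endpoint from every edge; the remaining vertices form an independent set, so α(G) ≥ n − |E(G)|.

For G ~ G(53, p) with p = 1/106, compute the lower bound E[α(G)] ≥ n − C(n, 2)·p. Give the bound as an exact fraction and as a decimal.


E[|E(G)|] = C(53, 2)·p = 1378 · (1/106) = 13.
E[α(G)] ≥ n − E[|E(G)|] = 53 − 13 = 40.
Numerically: ≈ 40.00000.
(This is only a lower bound; the true E[α(G)] may be larger.)

E[α(G)] ≥ 40 ≈ 40.00000.


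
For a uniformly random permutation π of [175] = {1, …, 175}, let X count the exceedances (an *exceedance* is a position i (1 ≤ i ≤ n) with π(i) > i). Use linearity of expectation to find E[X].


Write X = Σ_{i=1}^{175} X_i, where X_i = 1_{π(i) > i}.
For each fixed i, π(i) is uniform over {1, …, 175} (marginal of a uniform permutation), so P[π(i) > i] = (n − i)/n. Summing: Σ_{i=1}^{175} (n − i)/n = (0 + 1 + … + 174)/175 = 175(175 − 1)/(2·175) = (175 − 1)/2.
Hence E[X] = Σ_{i=1}^{175} (175 − i)/175 = 87 ≈ 87.00000.

E[X] = 87 = 87.00000.


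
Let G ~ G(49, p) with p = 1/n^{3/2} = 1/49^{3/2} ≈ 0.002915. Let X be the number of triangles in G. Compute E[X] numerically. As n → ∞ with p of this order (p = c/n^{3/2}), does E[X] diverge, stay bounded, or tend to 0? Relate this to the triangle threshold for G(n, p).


Number of potential triangles: C(49, 3) = 18424.
Each occurs with probability p³ ≈ (0.002915)³ ≈ 2.478093e-08.
By linearity: E[X] = C(49, 3)·p³ ≈ 18424 · 2.478093e-08 ≈ 0.0005.
Since α = 3/2 > 1, p = c/n^{3/2} = o(1/n) is below the triangle threshold p ~ 1/n. Asymptotically E[X] ~ (c³/6)·n^{3(1−α)} = (1³/6)·n^{-1.5} → 0, so by Markov's inequality G has no triangles w.h.p.

E[X] ≈ 0.0005; in regime p = Θ(1/n^{3/2}) E[X] tends to 0 (below the triangle threshold p ~ 1/n).


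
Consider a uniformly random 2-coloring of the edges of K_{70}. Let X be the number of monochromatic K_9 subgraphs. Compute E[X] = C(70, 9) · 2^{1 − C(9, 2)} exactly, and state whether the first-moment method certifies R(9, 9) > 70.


E[X] = C(70, 9) · 2^{1 − 36} = 65033528560 · 2^{−35} = 65033528560/34359738368.
As a reduced fraction: E[X] = 4064595535/2147483648 ≈ 1.893.
Is E[X] < 1? NO.
Since E[X] ≥ 1, the first-moment bound is inconclusive at n = 70; it does NOT by itself certify R(9, 9) > 70.

E[X] = 4064595535/2147483648 ≈ 1.893; E[X] ≥ 1; first-moment method inconclusive here.


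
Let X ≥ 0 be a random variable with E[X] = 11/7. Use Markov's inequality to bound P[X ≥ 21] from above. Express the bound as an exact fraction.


μ = E[X] = 11/7, a = 21.
Markov: P[X ≥ 21] ≤ μ/a = (11/7)/21 = 11/147.
Numerically: ≈ 0.07483.
(Since a = 21 > μ = 1.57143, the bound 11/147 is < 1 and informative.)

P[X ≥ 21] ≤ 11/147 ≈ 0.07483.


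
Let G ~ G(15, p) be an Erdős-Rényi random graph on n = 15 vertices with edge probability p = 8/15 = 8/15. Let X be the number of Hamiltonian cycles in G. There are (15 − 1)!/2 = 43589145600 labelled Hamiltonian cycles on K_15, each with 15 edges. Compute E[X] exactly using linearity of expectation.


K_15 has (15 − 1)!/2 = 43589145600 labelled Hamiltonian cycles.
For each such Hamiltonian cycle H, let X_H = 1 if all 15 edges of H are present in G. Then P[X_H = 1] = p^{15} = (8/15)^{15} = 35184372088832/437893890380859375.
By linearity of expectation: E[X] = Σ_H E[X_H] = 43589145600 · p^{15} = 43589145600 · 35184372088832/437893890380859375 = 252453780711880523776/72081298828125.
Numerically: E[X] ≈ 3.5e+06.

E[X] = 43589145600 · (8/15)^{15} = 252453780711880523776/72081298828125 ≈ 3.5e+06.


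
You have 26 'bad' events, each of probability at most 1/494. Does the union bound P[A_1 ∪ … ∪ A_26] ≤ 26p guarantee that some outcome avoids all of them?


Union bound: P[∪_{i=1}^{26} A_i] ≤ Σ_i P[A_i] ≤ 26·p = 26·(1/494) = 1/19.
Numerically: 1/19 ≈ 0.0526.
Is 1/19 < 1? YES.
Since P[∪ A_i] ≤ 1/19 < 1, the complement has P[∩ A_i^c] ≥ 1 − 1/19 = 18/19 > 0, so some outcome avoids every A_i.

26·p = 1/19 ≈ 0.0526; existence CERTIFIED by the union bound.


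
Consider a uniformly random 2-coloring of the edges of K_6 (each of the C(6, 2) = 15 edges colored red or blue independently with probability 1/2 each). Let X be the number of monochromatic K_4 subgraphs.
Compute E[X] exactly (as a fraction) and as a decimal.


Let X = Σ_S X_S over the C(6, 4) = 15 subsets S of size 4, where X_S = 1 if the K_4 on S is monochromatic.
For a fixed S, the K_4 on S has C(4, 2) = 6 edges. P[all 6 edges red] = (1/2)^6, and likewise for blue, so P[monochromatic] = 2·(1/2)^6 = 2^{1 − 6} = 1/32.
By linearity: E[X] = C(6, 4) · 2^{1 − 6} = 15 · 1/32 = 15/32.
Numerically: E[X] ≈ 0.469.

E[X] = C(6,4)·2^(1−C(4,2)) = 15/32 ≈ 0.469.


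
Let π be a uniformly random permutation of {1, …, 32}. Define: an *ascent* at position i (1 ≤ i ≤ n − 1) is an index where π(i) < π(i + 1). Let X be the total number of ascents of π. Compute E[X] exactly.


Write X = Σ X_I over i = 1, …, 31, with X_I the indicator of one ascent.
There are 31 indicators.
For each fixed i, the pair (π(i), π(i+1)) is a uniformly random ordered pair of distinct values from {1, …, 32}; by symmetry P[π(i) < π(i+1)] = 1/2.
By linearity: E[X] = 31 · (1/2) = (32 − 1) · (1/2) = 31/2 ≈ 15.500.

E[X] = 31/2 = 15.500.


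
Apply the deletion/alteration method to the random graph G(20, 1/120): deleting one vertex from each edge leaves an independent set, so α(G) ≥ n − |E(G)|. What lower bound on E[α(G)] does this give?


E[|E(G)|] = C(20, 2)·p = 190 · (1/120) = 19/12.
E[α(G)] ≥ n − E[|E(G)|] = 20 − 19/12 = 221/12.
Numerically: ≈ 18.41667.
(This is only a lower bound; the true E[α(G)] may be larger.)

E[α(G)] ≥ 221/12 ≈ 18.41667.


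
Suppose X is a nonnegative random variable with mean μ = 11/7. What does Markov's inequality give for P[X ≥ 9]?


μ = E[X] = 11/7, a = 9.
Markov: P[X ≥ 9] ≤ μ/a = (11/7)/9 = 11/63.
Numerically: ≈ 0.1746.
(Since a = 9 > μ = 1.5714, the bound 11/63 is < 1 and informative.)

P[X ≥ 9] ≤ 11/63 ≈ 0.1746.


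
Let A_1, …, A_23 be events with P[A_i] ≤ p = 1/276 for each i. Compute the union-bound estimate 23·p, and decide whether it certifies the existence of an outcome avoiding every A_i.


Union bound: P[∪_{i=1}^{23} A_i] ≤ Σ_i P[A_i] ≤ 23·p = 23·(1/276) = 1/12.
Numerically: 1/12 ≈ 0.083.
Is 1/12 < 1? YES.
Since P[∪ A_i] ≤ 1/12 < 1, the complement has P[∩ A_i^c] ≥ 1 − 1/12 = 11/12 > 0, so some outcome avoids every A_i.

23·p = 1/12 ≈ 0.083; existence CERTIFIED by the union bound.


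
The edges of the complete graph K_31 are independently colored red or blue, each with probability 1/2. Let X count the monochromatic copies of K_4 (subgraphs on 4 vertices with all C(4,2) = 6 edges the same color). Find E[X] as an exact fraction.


Let X = Σ_S X_S over the C(31, 4) = 31465 subsets S of size 4, where X_S = 1 if the K_4 on S is monochromatic.
For a fixed S, the K_4 on S has C(4, 2) = 6 edges. P[all 6 edges red] = (1/2)^6, and likewise for blue, so P[monochromatic] = 2·(1/2)^6 = 2^{1 − 6} = 1/32.
By linearity: E[X] = C(31, 4) · 2^{1 − 6} = 31465 · 1/32 = 31465/32.
Numerically: E[X] ≈ 983.281250.

E[X] = C(31,4)·2^(1−C(4,2)) = 31465/32 ≈ 983.281250.


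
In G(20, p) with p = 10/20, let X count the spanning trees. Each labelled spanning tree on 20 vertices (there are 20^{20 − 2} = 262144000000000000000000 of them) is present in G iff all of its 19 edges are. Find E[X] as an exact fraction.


K_20 has 20^{20 − 2} = 262144000000000000000000 labelled spanning trees.
For each such spanning tree H, let X_H = 1 if all 19 edges of H are present in G. Then P[X_H = 1] = p^{19} = (1/2)^{19} = 1/524288.
Summing the indicators: E[X] = Σ_H E[X_H] = 262144000000000000000000 · p^{19} = 262144000000000000000000 · 1/524288 = 500000000000000000.
Numerically: E[X] ≈ 5e+17.

E[X] = 262144000000000000000000 · (1/2)^{19} = 500000000000000000 ≈ 5e+17.


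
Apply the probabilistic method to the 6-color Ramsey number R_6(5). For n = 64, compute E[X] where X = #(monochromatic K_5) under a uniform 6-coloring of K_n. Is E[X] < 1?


E[X] = C(64, 5) · 6^{1 − 10} = 7624512 · 6^{−9} = 7624512/10077696.
As a reduced fraction: E[X] = 13237/17496 ≈ 0.756573.
Is E[X] < 1? YES.
Since E[X] < 1, there exists a 6-coloring of K_{64} with no monochromatic K_5; hence R_6(5) > 64.

E[X] = 13237/17496 ≈ 0.756573; E[X] < 1, so R_6(5) > 64.


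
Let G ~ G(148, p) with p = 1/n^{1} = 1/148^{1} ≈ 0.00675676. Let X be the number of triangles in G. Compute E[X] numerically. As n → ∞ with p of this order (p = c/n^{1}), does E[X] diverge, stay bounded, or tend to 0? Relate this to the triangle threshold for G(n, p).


Number of potential triangles: C(148, 3) = 529396.
Each occurs with probability p³ ≈ (0.00675676)³ ≈ 3.08471364e-07.
By linearity: E[X] = C(148, 3)·p³ ≈ 529396 · 3.08471364e-07 ≈ 0.163304.
Here α = 1, so p = 1/n is exactly at the triangle threshold p ~ 1/n. Asymptotically E[X] → c³/6 = 1³/6 = 1/6 ≈ 0.166667, a bounded constant. In this regime the triangle count is asymptotically Poisson(c³/6).

E[X] ≈ 0.163304; in regime p = Θ(1/n^{1}) E[X] stays bounded (at the triangle threshold p ~ 1/n).


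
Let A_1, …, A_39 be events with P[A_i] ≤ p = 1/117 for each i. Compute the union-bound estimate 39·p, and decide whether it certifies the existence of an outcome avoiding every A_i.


Union bound: P[∪_{i=1}^{39} A_i] ≤ Σ_i P[A_i] ≤ 39·p = 39·(1/117) = 1/3.
Numerically: 1/3 ≈ 0.3333333.
Is 1/3 < 1? YES.
Since P[∪ A_i] ≤ 1/3 < 1, the complement has P[∩ A_i^c] ≥ 1 − 1/3 = 2/3 > 0, so some outcome avoids every A_i.

39·p = 1/3 ≈ 0.3333333; existence CERTIFIED by the union bound.


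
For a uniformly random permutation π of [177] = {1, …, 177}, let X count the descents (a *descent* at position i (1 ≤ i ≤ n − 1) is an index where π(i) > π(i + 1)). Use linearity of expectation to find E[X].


Write X = Σ X_I over i = 1, …, 176, with X_I the indicator of one descent.
There are 176 indicators.
For each fixed i, the pair (π(i), π(i+1)) is a uniformly random ordered pair of distinct values from {1, …, 177}; by symmetry P[π(i) > π(i+1)] = 1/2.
By linearity: E[X] = 176 · (1/2) = (177 − 1) · (1/2) = 88 ≈ 88.000000.

E[X] = 88 = 88.000000.


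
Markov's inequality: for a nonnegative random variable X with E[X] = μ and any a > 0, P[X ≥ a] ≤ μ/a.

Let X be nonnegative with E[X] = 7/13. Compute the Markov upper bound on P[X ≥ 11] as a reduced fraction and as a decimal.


μ = E[X] = 7/13, a = 11.
Markov: P[X ≥ 11] ≤ μ/a = (7/13)/11 = 7/143.
Numerically: ≈ 0.049.
(Since a = 11 > μ = 0.538, the bound 7/143 is < 1 and informative.)

P[X ≥ 11] ≤ 7/143 ≈ 0.049.


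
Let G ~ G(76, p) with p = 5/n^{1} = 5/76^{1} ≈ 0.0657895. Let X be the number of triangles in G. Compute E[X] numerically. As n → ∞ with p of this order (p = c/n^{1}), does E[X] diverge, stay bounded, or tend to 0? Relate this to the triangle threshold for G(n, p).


Number of potential triangles: C(76, 3) = 70300.
Each occurs with probability p³ ≈ (0.0657895)³ ≈ 2.84753608e-04.
By linearity: E[X] = C(76, 3)·p³ ≈ 70300 · 2.84753608e-04 ≈ 20.018179.
Here α = 1, so p = 5/n is exactly at the triangle threshold p ~ 1/n. Asymptotically E[X] → c³/6 = 5³/6 = 125/6 ≈ 20.833333, a bounded constant. In this regime the triangle count is asymptotically Poisson(c³/6).

E[X] ≈ 20.018179; in regime p = Θ(1/n^{1}) E[X] stays bounded (at the triangle threshold p ~ 1/n).


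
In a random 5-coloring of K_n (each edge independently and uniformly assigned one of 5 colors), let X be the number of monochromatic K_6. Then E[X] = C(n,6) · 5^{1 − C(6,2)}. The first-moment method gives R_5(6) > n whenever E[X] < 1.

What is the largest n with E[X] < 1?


We need C(n, 6) · 5^{1 − 15} < 1, i.e. C(n, 6) < 5^{15 − 1} = 6103515625.
Check values of n near the boundary:
  n = 125: C(125, 6) = 4690625500; 4690625500 < 6103515625? YES
  n = 126: C(126, 6) = 4925156775; 4925156775 < 6103515625? YES
  n = 127: C(127, 6) = 5169379425; 5169379425 < 6103515625? YES
  n = 128: C(128, 6) = 5423611200; 5423611200 < 6103515625? YES
  n = 129: C(129, 6) = 5688177600; 5688177600 < 6103515625? YES
  n = 130: C(130, 6) = 5963412000; 5963412000 < 6103515625? YES
  n = 131: C(131, 6) = 6249655776; 6249655776 < 6103515625? NO
  n = 132: C(132, 6) = 6547258432; 6547258432 < 6103515625? NO
  n = 133: C(133, 6) = 6856577728; 6856577728 < 6103515625? NO
The largest n with C(n, 6) < 6103515625 is n = 130 (where E[X] = 47707296/48828125 ≈ 0.97705). Hence R_5(6) > 130, i.e. R_5(6) ≥ 131.

Largest n = 130; hence R_5(6) > 130.


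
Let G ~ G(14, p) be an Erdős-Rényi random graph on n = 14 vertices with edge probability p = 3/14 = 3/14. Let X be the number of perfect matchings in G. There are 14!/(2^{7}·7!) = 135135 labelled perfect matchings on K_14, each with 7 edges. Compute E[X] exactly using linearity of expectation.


K_14 has 14!/(2^{7}·7!) = 135135 labelled perfect matchings.
For each such perfect matching H, let X_H = 1 if all 7 edges of H are present in G. Then P[X_H = 1] = p^{7} = (3/14)^{7} = 2187/105413504.
By linearity of expectation: E[X] = Σ_H E[X_H] = 135135 · p^{7} = 135135 · 2187/105413504 = 42220035/15059072.
Numerically: E[X] ≈ 2.8.

E[X] = 135135 · (3/14)^{7} = 42220035/15059072 ≈ 2.8.


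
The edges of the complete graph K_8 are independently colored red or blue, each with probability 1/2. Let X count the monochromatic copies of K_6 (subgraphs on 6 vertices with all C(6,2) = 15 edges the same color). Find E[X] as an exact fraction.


Let X = Σ_S X_S over the C(8, 6) = 28 subsets S of size 6, where X_S = 1 if the K_6 on S is monochromatic.
For a fixed S, the K_6 on S has C(6, 2) = 15 edges. P[all 15 edges red] = (1/2)^15, and likewise for blue, so P[monochromatic] = 2·(1/2)^15 = 2^{1 − 15} = 1/16384.
By linearity of expectation: E[X] = C(8, 6) · 2^{1 − 15} = 28 · 1/16384 = 7/4096.
Numerically: E[X] ≈ 0.001709.

E[X] = C(8,6)·2^(1−C(6,2)) = 7/4096 ≈ 0.001709.


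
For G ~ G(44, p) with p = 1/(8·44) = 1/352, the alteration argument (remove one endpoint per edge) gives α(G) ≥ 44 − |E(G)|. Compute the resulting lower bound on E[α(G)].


E[|E(G)|] = C(44, 2)·p = 946 · (1/352) = 43/16.
E[α(G)] ≥ n − E[|E(G)|] = 44 − 43/16 = 661/16.
Numerically: ≈ 41.312500.
(This is only a lower bound; the true E[α(G)] may be larger.)

E[α(G)] ≥ 661/16 ≈ 41.312500.


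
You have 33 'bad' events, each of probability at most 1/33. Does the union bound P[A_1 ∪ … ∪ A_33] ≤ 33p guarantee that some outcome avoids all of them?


Union bound: P[∪_{i=1}^{33} A_i] ≤ Σ_i P[A_i] ≤ 33·p = 33·(1/33) = 1.
Numerically: 1 ≈ 1.000.
Is 1 < 1? NO.
Since the bound 1 is ≥ 1, the union bound is uninformative here; it does NOT by itself certify existence.

33·p = 1 ≈ 1.000; existence NOT certified by the union bound.


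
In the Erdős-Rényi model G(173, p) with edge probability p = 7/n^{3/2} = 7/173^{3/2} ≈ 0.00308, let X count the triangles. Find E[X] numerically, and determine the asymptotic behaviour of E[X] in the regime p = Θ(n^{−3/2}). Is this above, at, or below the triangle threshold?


Number of potential triangles: C(173, 3) = 848046.
Each occurs with probability p³ ≈ (0.00308)³ ≈ 2.91130e-08.
By linearity: E[X] = C(173, 3)·p³ ≈ 848046 · 2.91130e-08 ≈ 0.025.
Since α = 3/2 > 1, p = c/n^{3/2} = o(1/n) is below the triangle threshold p ~ 1/n. Asymptotically E[X] ~ (c³/6)·n^{3(1−α)} = (7³/6)·n^{-1.5} → 0, so by Markov's inequality G has no triangles w.h.p.

E[X] ≈ 0.025; in regime p = Θ(1/n^{3/2}) E[X] tends to 0 (below the triangle threshold p ~ 1/n).


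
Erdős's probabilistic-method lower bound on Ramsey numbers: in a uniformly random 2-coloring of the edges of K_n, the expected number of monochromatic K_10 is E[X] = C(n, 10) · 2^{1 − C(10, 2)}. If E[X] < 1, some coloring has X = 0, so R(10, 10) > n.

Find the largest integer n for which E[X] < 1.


We need C(n, 10) · 2^{1 − 45} < 1, i.e. C(n, 10) < 2^{45 − 1} = 17592186044416.
Check values of n near the boundary:
  n = 96: C(96, 10) = 11279926456656; 11279926456656 < 17592186044416? YES
  n = 97: C(97, 10) = 12576469727536; 12576469727536 < 17592186044416? YES
  n = 98: C(98, 10) = 14005614014756; 14005614014756 < 17592186044416? YES
  n = 99: C(99, 10) = 15579278510796; 15579278510796 < 17592186044416? YES
  n = 100: C(100, 10) = 17310309456440; 17310309456440 < 17592186044416? YES
  n = 101: C(101, 10) = 19212541264840; 19212541264840 < 17592186044416? NO
The largest n with C(n, 10) < 17592186044416 is n = 100 (where E[X] = 2163788682055/2199023255552 ≈ 0.98398). Hence R(10, 10) > 100, i.e. R(10, 10) ≥ 101.

Largest n = 100; hence R(10, 10) > 100.


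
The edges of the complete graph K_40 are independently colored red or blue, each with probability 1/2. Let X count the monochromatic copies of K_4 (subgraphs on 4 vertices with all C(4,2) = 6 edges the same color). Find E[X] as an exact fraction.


Let X = Σ_S X_S over the C(40, 4) = 91390 subsets S of size 4, where X_S = 1 if the K_4 on S is monochromatic.
For a fixed S, the K_4 on S has C(4, 2) = 6 edges. P[all 6 edges red] = (1/2)^6, and likewise for blue, so P[monochromatic] = 2·(1/2)^6 = 2^{1 − 6} = 1/32.
Summing: E[X] = C(40, 4) · 2^{1 − 6} = 91390 · 1/32 = 45695/16.
Numerically: E[X] ≈ 2855.937500.

E[X] = C(40,4)·2^(1−C(4,2)) = 45695/16 ≈ 2855.937500.


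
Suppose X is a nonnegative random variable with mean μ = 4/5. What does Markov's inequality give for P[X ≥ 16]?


μ = E[X] = 4/5, a = 16.
Markov: P[X ≥ 16] ≤ μ/a = (4/5)/16 = 1/20.
Numerically: ≈ 0.050000.
(Since a = 16 > μ = 0.800000, the bound 1/20 is < 1 and informative.)

P[X ≥ 16] ≤ 1/20 ≈ 0.050000.


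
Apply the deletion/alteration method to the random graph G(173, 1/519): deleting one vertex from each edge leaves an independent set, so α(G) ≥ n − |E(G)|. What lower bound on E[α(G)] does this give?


E[|E(G)|] = C(173, 2)·p = 14878 · (1/519) = 86/3.
E[α(G)] ≥ n − E[|E(G)|] = 173 − 86/3 = 433/3.
Numerically: ≈ 144.33333.
(This is only a lower bound; the true E[α(G)] may be larger.)

E[α(G)] ≥ 433/3 ≈ 144.33333.


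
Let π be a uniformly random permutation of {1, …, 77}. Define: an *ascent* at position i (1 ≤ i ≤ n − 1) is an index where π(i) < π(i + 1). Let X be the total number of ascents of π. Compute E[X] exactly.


Write X = Σ X_I over i = 1, …, 76, with X_I the indicator of one ascent.
There are 76 indicators.
For each fixed i, the pair (π(i), π(i+1)) is a uniformly random ordered pair of distinct values from {1, …, 77}; by symmetry P[π(i) < π(i+1)] = 1/2.
By linearity: E[X] = 76 · (1/2) = (77 − 1) · (1/2) = 38 ≈ 38.00000.

E[X] = 38 = 38.00000.


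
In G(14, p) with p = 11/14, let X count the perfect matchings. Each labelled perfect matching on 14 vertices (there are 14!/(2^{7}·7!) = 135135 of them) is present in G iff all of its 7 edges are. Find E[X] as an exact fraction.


K_14 has 14!/(2^{7}·7!) = 135135 labelled perfect matchings.
For each such perfect matching H, let X_H = 1 if all 7 edges of H are present in G. Then P[X_H = 1] = p^{7} = (11/14)^{7} = 19487171/105413504.
By linearity: E[X] = Σ_H E[X_H] = 135135 · p^{7} = 135135 · 19487171/105413504 = 376199836155/15059072.
Numerically: E[X] ≈ 2.498e+04.

E[X] = 135135 · (11/14)^{7} = 376199836155/15059072 ≈ 2.498e+04.


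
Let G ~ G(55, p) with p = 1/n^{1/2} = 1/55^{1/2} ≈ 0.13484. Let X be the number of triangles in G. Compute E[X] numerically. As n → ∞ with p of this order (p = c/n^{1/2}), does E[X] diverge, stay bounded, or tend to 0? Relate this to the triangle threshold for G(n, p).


Number of potential triangles: C(55, 3) = 26235.
Each occurs with probability p³ ≈ (0.13484)³ ≈ 2.4516359e-03.
By linearity: E[X] = C(55, 3)·p³ ≈ 26235 · 2.4516359e-03 ≈ 64.31867.
Since α = 1/2 < 1, p = c/n^{1/2} ≫ 1/n is above the triangle threshold p ~ 1/n. Asymptotically E[X] ~ (c³/6)·n^{3(1−α)} = (1³/6)·n^{1.5} → ∞; triangles are abundant w.h.p.

E[X] ≈ 64.31867; in regime p = Θ(1/n^{1/2}) E[X] diverges (above the triangle threshold p ~ 1/n).


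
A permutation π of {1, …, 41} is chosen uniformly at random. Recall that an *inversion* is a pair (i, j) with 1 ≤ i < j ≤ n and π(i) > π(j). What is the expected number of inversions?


Write X = Σ X_I over the C(41, 2) = 820 pairs i < j, with X_I the indicator of one inversion.
There are 820 indicators.
For each fixed pair i < j, the values π(i) and π(j) are two distinct elements of {1, …, 41} in uniformly random order; by symmetry P[π(i) > π(j)] = 1/2.
By linearity: E[X] = 820 · (1/2) = C(41, 2) · (1/2) = 820/2 = 410 ≈ 410.0000.

E[X] = 410 = 410.0000.


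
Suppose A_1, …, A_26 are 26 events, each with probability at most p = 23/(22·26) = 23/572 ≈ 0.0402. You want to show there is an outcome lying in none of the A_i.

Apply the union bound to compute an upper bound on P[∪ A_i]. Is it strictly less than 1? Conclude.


Union bound: P[∪_{i=1}^{26} A_i] ≤ Σ_i P[A_i] ≤ 26·p = 26·(23/572) = 23/22.
Numerically: 23/22 ≈ 1.0455.
Is 23/22 < 1? NO.
Since the bound 23/22 is ≥ 1, the union bound is uninformative here; it does NOT by itself certify existence.

26·p = 23/22 ≈ 1.0455; existence NOT certified by the union bound.


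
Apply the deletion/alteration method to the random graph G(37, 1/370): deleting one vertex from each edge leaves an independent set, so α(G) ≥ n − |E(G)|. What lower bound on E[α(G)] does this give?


E[|E(G)|] = C(37, 2)·p = 666 · (1/370) = 9/5.
E[α(G)] ≥ n − E[|E(G)|] = 37 − 9/5 = 176/5.
Numerically: ≈ 35.200.
(This is only a lower bound; the true E[α(G)] may be larger.)

E[α(G)] ≥ 176/5 ≈ 35.200.
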